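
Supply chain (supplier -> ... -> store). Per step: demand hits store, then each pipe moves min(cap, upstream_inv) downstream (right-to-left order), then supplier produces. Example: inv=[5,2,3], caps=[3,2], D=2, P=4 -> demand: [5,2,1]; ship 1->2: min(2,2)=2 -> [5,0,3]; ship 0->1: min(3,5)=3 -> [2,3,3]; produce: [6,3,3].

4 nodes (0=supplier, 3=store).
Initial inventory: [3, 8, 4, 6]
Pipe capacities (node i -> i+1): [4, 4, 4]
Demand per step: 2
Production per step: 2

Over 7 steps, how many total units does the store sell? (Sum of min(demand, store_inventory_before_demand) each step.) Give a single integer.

Step 1: sold=2 (running total=2) -> [2 7 4 8]
Step 2: sold=2 (running total=4) -> [2 5 4 10]
Step 3: sold=2 (running total=6) -> [2 3 4 12]
Step 4: sold=2 (running total=8) -> [2 2 3 14]
Step 5: sold=2 (running total=10) -> [2 2 2 15]
Step 6: sold=2 (running total=12) -> [2 2 2 15]
Step 7: sold=2 (running total=14) -> [2 2 2 15]

Answer: 14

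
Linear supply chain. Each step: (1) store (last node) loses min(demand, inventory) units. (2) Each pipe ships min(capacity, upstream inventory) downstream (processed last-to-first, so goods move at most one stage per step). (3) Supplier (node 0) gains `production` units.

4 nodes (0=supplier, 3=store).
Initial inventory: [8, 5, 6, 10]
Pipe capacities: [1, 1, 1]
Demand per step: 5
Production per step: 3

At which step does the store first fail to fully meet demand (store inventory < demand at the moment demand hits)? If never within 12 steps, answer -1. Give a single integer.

Step 1: demand=5,sold=5 ship[2->3]=1 ship[1->2]=1 ship[0->1]=1 prod=3 -> [10 5 6 6]
Step 2: demand=5,sold=5 ship[2->3]=1 ship[1->2]=1 ship[0->1]=1 prod=3 -> [12 5 6 2]
Step 3: demand=5,sold=2 ship[2->3]=1 ship[1->2]=1 ship[0->1]=1 prod=3 -> [14 5 6 1]
Step 4: demand=5,sold=1 ship[2->3]=1 ship[1->2]=1 ship[0->1]=1 prod=3 -> [16 5 6 1]
Step 5: demand=5,sold=1 ship[2->3]=1 ship[1->2]=1 ship[0->1]=1 prod=3 -> [18 5 6 1]
Step 6: demand=5,sold=1 ship[2->3]=1 ship[1->2]=1 ship[0->1]=1 prod=3 -> [20 5 6 1]
Step 7: demand=5,sold=1 ship[2->3]=1 ship[1->2]=1 ship[0->1]=1 prod=3 -> [22 5 6 1]
Step 8: demand=5,sold=1 ship[2->3]=1 ship[1->2]=1 ship[0->1]=1 prod=3 -> [24 5 6 1]
Step 9: demand=5,sold=1 ship[2->3]=1 ship[1->2]=1 ship[0->1]=1 prod=3 -> [26 5 6 1]
Step 10: demand=5,sold=1 ship[2->3]=1 ship[1->2]=1 ship[0->1]=1 prod=3 -> [28 5 6 1]
Step 11: demand=5,sold=1 ship[2->3]=1 ship[1->2]=1 ship[0->1]=1 prod=3 -> [30 5 6 1]
Step 12: demand=5,sold=1 ship[2->3]=1 ship[1->2]=1 ship[0->1]=1 prod=3 -> [32 5 6 1]
First stockout at step 3

3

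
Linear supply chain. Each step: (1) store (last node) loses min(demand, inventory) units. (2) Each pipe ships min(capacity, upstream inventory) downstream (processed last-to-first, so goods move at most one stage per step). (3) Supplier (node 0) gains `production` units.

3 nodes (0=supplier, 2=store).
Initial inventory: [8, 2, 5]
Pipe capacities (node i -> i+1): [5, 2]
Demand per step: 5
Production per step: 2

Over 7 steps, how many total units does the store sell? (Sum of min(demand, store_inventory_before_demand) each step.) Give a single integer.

Answer: 17

Derivation:
Step 1: sold=5 (running total=5) -> [5 5 2]
Step 2: sold=2 (running total=7) -> [2 8 2]
Step 3: sold=2 (running total=9) -> [2 8 2]
Step 4: sold=2 (running total=11) -> [2 8 2]
Step 5: sold=2 (running total=13) -> [2 8 2]
Step 6: sold=2 (running total=15) -> [2 8 2]
Step 7: sold=2 (running total=17) -> [2 8 2]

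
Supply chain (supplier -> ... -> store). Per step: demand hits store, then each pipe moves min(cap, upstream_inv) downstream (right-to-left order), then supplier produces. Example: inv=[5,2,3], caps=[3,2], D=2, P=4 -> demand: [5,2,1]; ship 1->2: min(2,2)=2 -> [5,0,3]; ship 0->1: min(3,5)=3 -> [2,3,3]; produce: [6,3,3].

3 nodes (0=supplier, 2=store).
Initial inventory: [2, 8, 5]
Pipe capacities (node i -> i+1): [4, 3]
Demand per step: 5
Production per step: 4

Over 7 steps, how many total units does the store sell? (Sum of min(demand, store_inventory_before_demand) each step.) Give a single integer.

Answer: 23

Derivation:
Step 1: sold=5 (running total=5) -> [4 7 3]
Step 2: sold=3 (running total=8) -> [4 8 3]
Step 3: sold=3 (running total=11) -> [4 9 3]
Step 4: sold=3 (running total=14) -> [4 10 3]
Step 5: sold=3 (running total=17) -> [4 11 3]
Step 6: sold=3 (running total=20) -> [4 12 3]
Step 7: sold=3 (running total=23) -> [4 13 3]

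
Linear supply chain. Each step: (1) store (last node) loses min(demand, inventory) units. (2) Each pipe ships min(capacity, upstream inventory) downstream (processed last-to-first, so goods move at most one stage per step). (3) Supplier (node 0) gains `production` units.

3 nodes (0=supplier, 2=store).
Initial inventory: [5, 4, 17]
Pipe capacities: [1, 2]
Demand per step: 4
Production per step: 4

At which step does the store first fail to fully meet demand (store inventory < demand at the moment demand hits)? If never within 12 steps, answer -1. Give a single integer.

Step 1: demand=4,sold=4 ship[1->2]=2 ship[0->1]=1 prod=4 -> [8 3 15]
Step 2: demand=4,sold=4 ship[1->2]=2 ship[0->1]=1 prod=4 -> [11 2 13]
Step 3: demand=4,sold=4 ship[1->2]=2 ship[0->1]=1 prod=4 -> [14 1 11]
Step 4: demand=4,sold=4 ship[1->2]=1 ship[0->1]=1 prod=4 -> [17 1 8]
Step 5: demand=4,sold=4 ship[1->2]=1 ship[0->1]=1 prod=4 -> [20 1 5]
Step 6: demand=4,sold=4 ship[1->2]=1 ship[0->1]=1 prod=4 -> [23 1 2]
Step 7: demand=4,sold=2 ship[1->2]=1 ship[0->1]=1 prod=4 -> [26 1 1]
Step 8: demand=4,sold=1 ship[1->2]=1 ship[0->1]=1 prod=4 -> [29 1 1]
Step 9: demand=4,sold=1 ship[1->2]=1 ship[0->1]=1 prod=4 -> [32 1 1]
Step 10: demand=4,sold=1 ship[1->2]=1 ship[0->1]=1 prod=4 -> [35 1 1]
Step 11: demand=4,sold=1 ship[1->2]=1 ship[0->1]=1 prod=4 -> [38 1 1]
Step 12: demand=4,sold=1 ship[1->2]=1 ship[0->1]=1 prod=4 -> [41 1 1]
First stockout at step 7

7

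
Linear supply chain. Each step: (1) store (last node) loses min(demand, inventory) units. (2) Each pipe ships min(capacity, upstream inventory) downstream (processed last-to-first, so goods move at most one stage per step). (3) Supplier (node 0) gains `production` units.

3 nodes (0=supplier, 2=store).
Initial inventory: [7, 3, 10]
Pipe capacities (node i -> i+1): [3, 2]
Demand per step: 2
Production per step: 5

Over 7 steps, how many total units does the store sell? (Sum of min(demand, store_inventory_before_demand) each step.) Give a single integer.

Answer: 14

Derivation:
Step 1: sold=2 (running total=2) -> [9 4 10]
Step 2: sold=2 (running total=4) -> [11 5 10]
Step 3: sold=2 (running total=6) -> [13 6 10]
Step 4: sold=2 (running total=8) -> [15 7 10]
Step 5: sold=2 (running total=10) -> [17 8 10]
Step 6: sold=2 (running total=12) -> [19 9 10]
Step 7: sold=2 (running total=14) -> [21 10 10]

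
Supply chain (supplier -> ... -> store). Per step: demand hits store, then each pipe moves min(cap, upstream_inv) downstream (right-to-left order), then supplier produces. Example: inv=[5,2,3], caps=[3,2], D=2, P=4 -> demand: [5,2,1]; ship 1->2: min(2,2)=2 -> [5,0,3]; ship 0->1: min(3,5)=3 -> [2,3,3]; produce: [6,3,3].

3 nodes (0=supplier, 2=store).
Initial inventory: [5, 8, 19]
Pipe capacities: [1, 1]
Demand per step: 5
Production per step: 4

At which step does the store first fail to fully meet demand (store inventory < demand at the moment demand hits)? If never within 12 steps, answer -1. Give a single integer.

Step 1: demand=5,sold=5 ship[1->2]=1 ship[0->1]=1 prod=4 -> [8 8 15]
Step 2: demand=5,sold=5 ship[1->2]=1 ship[0->1]=1 prod=4 -> [11 8 11]
Step 3: demand=5,sold=5 ship[1->2]=1 ship[0->1]=1 prod=4 -> [14 8 7]
Step 4: demand=5,sold=5 ship[1->2]=1 ship[0->1]=1 prod=4 -> [17 8 3]
Step 5: demand=5,sold=3 ship[1->2]=1 ship[0->1]=1 prod=4 -> [20 8 1]
Step 6: demand=5,sold=1 ship[1->2]=1 ship[0->1]=1 prod=4 -> [23 8 1]
Step 7: demand=5,sold=1 ship[1->2]=1 ship[0->1]=1 prod=4 -> [26 8 1]
Step 8: demand=5,sold=1 ship[1->2]=1 ship[0->1]=1 prod=4 -> [29 8 1]
Step 9: demand=5,sold=1 ship[1->2]=1 ship[0->1]=1 prod=4 -> [32 8 1]
Step 10: demand=5,sold=1 ship[1->2]=1 ship[0->1]=1 prod=4 -> [35 8 1]
Step 11: demand=5,sold=1 ship[1->2]=1 ship[0->1]=1 prod=4 -> [38 8 1]
Step 12: demand=5,sold=1 ship[1->2]=1 ship[0->1]=1 prod=4 -> [41 8 1]
First stockout at step 5

5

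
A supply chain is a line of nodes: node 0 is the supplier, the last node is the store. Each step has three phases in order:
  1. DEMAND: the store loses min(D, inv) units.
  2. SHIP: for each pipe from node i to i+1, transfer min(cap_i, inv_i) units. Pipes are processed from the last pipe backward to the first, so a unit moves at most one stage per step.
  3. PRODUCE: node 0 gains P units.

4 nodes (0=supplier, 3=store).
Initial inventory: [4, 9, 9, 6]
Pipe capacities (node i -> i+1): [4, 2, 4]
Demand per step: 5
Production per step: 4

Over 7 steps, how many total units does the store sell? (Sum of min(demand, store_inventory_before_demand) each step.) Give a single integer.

Answer: 25

Derivation:
Step 1: sold=5 (running total=5) -> [4 11 7 5]
Step 2: sold=5 (running total=10) -> [4 13 5 4]
Step 3: sold=4 (running total=14) -> [4 15 3 4]
Step 4: sold=4 (running total=18) -> [4 17 2 3]
Step 5: sold=3 (running total=21) -> [4 19 2 2]
Step 6: sold=2 (running total=23) -> [4 21 2 2]
Step 7: sold=2 (running total=25) -> [4 23 2 2]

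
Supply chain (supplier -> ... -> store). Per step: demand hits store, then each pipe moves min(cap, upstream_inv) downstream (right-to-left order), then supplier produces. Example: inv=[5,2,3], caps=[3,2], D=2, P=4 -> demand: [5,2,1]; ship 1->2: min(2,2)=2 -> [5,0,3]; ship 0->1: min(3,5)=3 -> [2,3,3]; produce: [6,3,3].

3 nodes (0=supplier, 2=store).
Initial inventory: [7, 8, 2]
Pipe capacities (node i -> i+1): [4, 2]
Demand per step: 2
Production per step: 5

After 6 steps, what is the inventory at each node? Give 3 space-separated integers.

Step 1: demand=2,sold=2 ship[1->2]=2 ship[0->1]=4 prod=5 -> inv=[8 10 2]
Step 2: demand=2,sold=2 ship[1->2]=2 ship[0->1]=4 prod=5 -> inv=[9 12 2]
Step 3: demand=2,sold=2 ship[1->2]=2 ship[0->1]=4 prod=5 -> inv=[10 14 2]
Step 4: demand=2,sold=2 ship[1->2]=2 ship[0->1]=4 prod=5 -> inv=[11 16 2]
Step 5: demand=2,sold=2 ship[1->2]=2 ship[0->1]=4 prod=5 -> inv=[12 18 2]
Step 6: demand=2,sold=2 ship[1->2]=2 ship[0->1]=4 prod=5 -> inv=[13 20 2]

13 20 2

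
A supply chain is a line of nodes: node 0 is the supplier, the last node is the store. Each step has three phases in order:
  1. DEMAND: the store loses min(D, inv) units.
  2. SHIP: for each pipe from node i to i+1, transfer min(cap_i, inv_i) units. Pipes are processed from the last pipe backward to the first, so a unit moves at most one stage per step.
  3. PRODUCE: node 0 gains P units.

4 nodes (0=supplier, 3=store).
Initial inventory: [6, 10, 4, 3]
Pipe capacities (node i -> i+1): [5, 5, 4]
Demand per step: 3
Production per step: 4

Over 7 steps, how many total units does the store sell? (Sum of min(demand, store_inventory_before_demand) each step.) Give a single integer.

Answer: 21

Derivation:
Step 1: sold=3 (running total=3) -> [5 10 5 4]
Step 2: sold=3 (running total=6) -> [4 10 6 5]
Step 3: sold=3 (running total=9) -> [4 9 7 6]
Step 4: sold=3 (running total=12) -> [4 8 8 7]
Step 5: sold=3 (running total=15) -> [4 7 9 8]
Step 6: sold=3 (running total=18) -> [4 6 10 9]
Step 7: sold=3 (running total=21) -> [4 5 11 10]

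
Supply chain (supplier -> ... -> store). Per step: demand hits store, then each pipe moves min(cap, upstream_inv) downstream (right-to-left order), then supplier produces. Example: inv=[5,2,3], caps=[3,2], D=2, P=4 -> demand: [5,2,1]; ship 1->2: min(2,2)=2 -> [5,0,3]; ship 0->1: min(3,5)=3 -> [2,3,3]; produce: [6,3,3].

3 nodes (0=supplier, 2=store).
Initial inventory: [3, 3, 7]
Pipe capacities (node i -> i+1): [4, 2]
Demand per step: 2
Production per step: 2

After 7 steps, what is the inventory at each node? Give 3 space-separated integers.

Step 1: demand=2,sold=2 ship[1->2]=2 ship[0->1]=3 prod=2 -> inv=[2 4 7]
Step 2: demand=2,sold=2 ship[1->2]=2 ship[0->1]=2 prod=2 -> inv=[2 4 7]
Step 3: demand=2,sold=2 ship[1->2]=2 ship[0->1]=2 prod=2 -> inv=[2 4 7]
Step 4: demand=2,sold=2 ship[1->2]=2 ship[0->1]=2 prod=2 -> inv=[2 4 7]
Step 5: demand=2,sold=2 ship[1->2]=2 ship[0->1]=2 prod=2 -> inv=[2 4 7]
Step 6: demand=2,sold=2 ship[1->2]=2 ship[0->1]=2 prod=2 -> inv=[2 4 7]
Step 7: demand=2,sold=2 ship[1->2]=2 ship[0->1]=2 prod=2 -> inv=[2 4 7]

2 4 7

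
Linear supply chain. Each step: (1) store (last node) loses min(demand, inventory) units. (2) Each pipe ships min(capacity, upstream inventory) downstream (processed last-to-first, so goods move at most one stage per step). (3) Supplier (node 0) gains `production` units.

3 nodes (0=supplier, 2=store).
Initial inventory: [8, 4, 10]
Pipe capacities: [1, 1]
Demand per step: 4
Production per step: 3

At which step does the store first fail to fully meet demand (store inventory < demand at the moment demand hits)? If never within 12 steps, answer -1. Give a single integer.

Step 1: demand=4,sold=4 ship[1->2]=1 ship[0->1]=1 prod=3 -> [10 4 7]
Step 2: demand=4,sold=4 ship[1->2]=1 ship[0->1]=1 prod=3 -> [12 4 4]
Step 3: demand=4,sold=4 ship[1->2]=1 ship[0->1]=1 prod=3 -> [14 4 1]
Step 4: demand=4,sold=1 ship[1->2]=1 ship[0->1]=1 prod=3 -> [16 4 1]
Step 5: demand=4,sold=1 ship[1->2]=1 ship[0->1]=1 prod=3 -> [18 4 1]
Step 6: demand=4,sold=1 ship[1->2]=1 ship[0->1]=1 prod=3 -> [20 4 1]
Step 7: demand=4,sold=1 ship[1->2]=1 ship[0->1]=1 prod=3 -> [22 4 1]
Step 8: demand=4,sold=1 ship[1->2]=1 ship[0->1]=1 prod=3 -> [24 4 1]
Step 9: demand=4,sold=1 ship[1->2]=1 ship[0->1]=1 prod=3 -> [26 4 1]
Step 10: demand=4,sold=1 ship[1->2]=1 ship[0->1]=1 prod=3 -> [28 4 1]
Step 11: demand=4,sold=1 ship[1->2]=1 ship[0->1]=1 prod=3 -> [30 4 1]
Step 12: demand=4,sold=1 ship[1->2]=1 ship[0->1]=1 prod=3 -> [32 4 1]
First stockout at step 4

4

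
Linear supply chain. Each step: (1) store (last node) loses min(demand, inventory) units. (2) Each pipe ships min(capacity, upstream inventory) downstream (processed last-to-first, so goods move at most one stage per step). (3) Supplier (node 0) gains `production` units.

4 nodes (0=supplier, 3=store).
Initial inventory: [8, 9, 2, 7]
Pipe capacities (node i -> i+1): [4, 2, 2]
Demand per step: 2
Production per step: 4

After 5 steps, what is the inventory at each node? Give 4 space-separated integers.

Step 1: demand=2,sold=2 ship[2->3]=2 ship[1->2]=2 ship[0->1]=4 prod=4 -> inv=[8 11 2 7]
Step 2: demand=2,sold=2 ship[2->3]=2 ship[1->2]=2 ship[0->1]=4 prod=4 -> inv=[8 13 2 7]
Step 3: demand=2,sold=2 ship[2->3]=2 ship[1->2]=2 ship[0->1]=4 prod=4 -> inv=[8 15 2 7]
Step 4: demand=2,sold=2 ship[2->3]=2 ship[1->2]=2 ship[0->1]=4 prod=4 -> inv=[8 17 2 7]
Step 5: demand=2,sold=2 ship[2->3]=2 ship[1->2]=2 ship[0->1]=4 prod=4 -> inv=[8 19 2 7]

8 19 2 7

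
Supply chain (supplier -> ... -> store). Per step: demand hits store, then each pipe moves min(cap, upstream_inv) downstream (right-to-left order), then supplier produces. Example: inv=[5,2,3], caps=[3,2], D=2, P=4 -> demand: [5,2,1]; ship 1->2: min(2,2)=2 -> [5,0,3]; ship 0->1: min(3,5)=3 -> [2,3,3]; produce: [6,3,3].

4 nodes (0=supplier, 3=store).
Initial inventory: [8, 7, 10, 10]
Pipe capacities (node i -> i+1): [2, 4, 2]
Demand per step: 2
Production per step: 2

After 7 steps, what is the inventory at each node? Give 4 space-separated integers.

Step 1: demand=2,sold=2 ship[2->3]=2 ship[1->2]=4 ship[0->1]=2 prod=2 -> inv=[8 5 12 10]
Step 2: demand=2,sold=2 ship[2->3]=2 ship[1->2]=4 ship[0->1]=2 prod=2 -> inv=[8 3 14 10]
Step 3: demand=2,sold=2 ship[2->3]=2 ship[1->2]=3 ship[0->1]=2 prod=2 -> inv=[8 2 15 10]
Step 4: demand=2,sold=2 ship[2->3]=2 ship[1->2]=2 ship[0->1]=2 prod=2 -> inv=[8 2 15 10]
Step 5: demand=2,sold=2 ship[2->3]=2 ship[1->2]=2 ship[0->1]=2 prod=2 -> inv=[8 2 15 10]
Step 6: demand=2,sold=2 ship[2->3]=2 ship[1->2]=2 ship[0->1]=2 prod=2 -> inv=[8 2 15 10]
Step 7: demand=2,sold=2 ship[2->3]=2 ship[1->2]=2 ship[0->1]=2 prod=2 -> inv=[8 2 15 10]

8 2 15 10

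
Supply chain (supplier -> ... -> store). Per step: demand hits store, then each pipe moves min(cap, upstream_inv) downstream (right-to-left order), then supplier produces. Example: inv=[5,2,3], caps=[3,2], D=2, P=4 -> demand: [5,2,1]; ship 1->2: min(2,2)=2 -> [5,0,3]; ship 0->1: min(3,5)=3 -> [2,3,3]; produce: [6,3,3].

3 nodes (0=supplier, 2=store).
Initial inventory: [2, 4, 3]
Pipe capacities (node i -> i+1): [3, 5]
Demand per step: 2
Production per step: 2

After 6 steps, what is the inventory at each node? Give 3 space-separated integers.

Step 1: demand=2,sold=2 ship[1->2]=4 ship[0->1]=2 prod=2 -> inv=[2 2 5]
Step 2: demand=2,sold=2 ship[1->2]=2 ship[0->1]=2 prod=2 -> inv=[2 2 5]
Step 3: demand=2,sold=2 ship[1->2]=2 ship[0->1]=2 prod=2 -> inv=[2 2 5]
Step 4: demand=2,sold=2 ship[1->2]=2 ship[0->1]=2 prod=2 -> inv=[2 2 5]
Step 5: demand=2,sold=2 ship[1->2]=2 ship[0->1]=2 prod=2 -> inv=[2 2 5]
Step 6: demand=2,sold=2 ship[1->2]=2 ship[0->1]=2 prod=2 -> inv=[2 2 5]

2 2 5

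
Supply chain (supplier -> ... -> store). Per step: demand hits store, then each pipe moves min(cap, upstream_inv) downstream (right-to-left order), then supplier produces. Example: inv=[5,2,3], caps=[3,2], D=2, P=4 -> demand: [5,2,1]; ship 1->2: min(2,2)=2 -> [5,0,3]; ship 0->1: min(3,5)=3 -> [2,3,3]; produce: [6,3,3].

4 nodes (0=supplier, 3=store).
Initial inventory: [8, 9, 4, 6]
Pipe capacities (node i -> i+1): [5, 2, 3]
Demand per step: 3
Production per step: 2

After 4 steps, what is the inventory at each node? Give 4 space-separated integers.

Step 1: demand=3,sold=3 ship[2->3]=3 ship[1->2]=2 ship[0->1]=5 prod=2 -> inv=[5 12 3 6]
Step 2: demand=3,sold=3 ship[2->3]=3 ship[1->2]=2 ship[0->1]=5 prod=2 -> inv=[2 15 2 6]
Step 3: demand=3,sold=3 ship[2->3]=2 ship[1->2]=2 ship[0->1]=2 prod=2 -> inv=[2 15 2 5]
Step 4: demand=3,sold=3 ship[2->3]=2 ship[1->2]=2 ship[0->1]=2 prod=2 -> inv=[2 15 2 4]

2 15 2 4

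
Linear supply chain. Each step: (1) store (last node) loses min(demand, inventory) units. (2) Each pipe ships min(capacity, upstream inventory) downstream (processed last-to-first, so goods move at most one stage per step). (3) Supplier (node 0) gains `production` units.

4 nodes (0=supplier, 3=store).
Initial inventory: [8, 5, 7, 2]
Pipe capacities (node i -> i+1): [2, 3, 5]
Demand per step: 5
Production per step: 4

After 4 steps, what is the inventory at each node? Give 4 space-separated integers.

Step 1: demand=5,sold=2 ship[2->3]=5 ship[1->2]=3 ship[0->1]=2 prod=4 -> inv=[10 4 5 5]
Step 2: demand=5,sold=5 ship[2->3]=5 ship[1->2]=3 ship[0->1]=2 prod=4 -> inv=[12 3 3 5]
Step 3: demand=5,sold=5 ship[2->3]=3 ship[1->2]=3 ship[0->1]=2 prod=4 -> inv=[14 2 3 3]
Step 4: demand=5,sold=3 ship[2->3]=3 ship[1->2]=2 ship[0->1]=2 prod=4 -> inv=[16 2 2 3]

16 2 2 3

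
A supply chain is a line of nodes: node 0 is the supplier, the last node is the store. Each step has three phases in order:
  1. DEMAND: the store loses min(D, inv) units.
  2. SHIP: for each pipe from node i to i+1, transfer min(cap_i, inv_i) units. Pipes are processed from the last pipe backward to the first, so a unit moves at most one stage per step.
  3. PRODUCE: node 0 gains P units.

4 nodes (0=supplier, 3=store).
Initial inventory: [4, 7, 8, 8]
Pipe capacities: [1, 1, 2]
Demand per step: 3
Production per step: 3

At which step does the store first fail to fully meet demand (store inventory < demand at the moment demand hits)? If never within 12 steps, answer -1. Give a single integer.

Step 1: demand=3,sold=3 ship[2->3]=2 ship[1->2]=1 ship[0->1]=1 prod=3 -> [6 7 7 7]
Step 2: demand=3,sold=3 ship[2->3]=2 ship[1->2]=1 ship[0->1]=1 prod=3 -> [8 7 6 6]
Step 3: demand=3,sold=3 ship[2->3]=2 ship[1->2]=1 ship[0->1]=1 prod=3 -> [10 7 5 5]
Step 4: demand=3,sold=3 ship[2->3]=2 ship[1->2]=1 ship[0->1]=1 prod=3 -> [12 7 4 4]
Step 5: demand=3,sold=3 ship[2->3]=2 ship[1->2]=1 ship[0->1]=1 prod=3 -> [14 7 3 3]
Step 6: demand=3,sold=3 ship[2->3]=2 ship[1->2]=1 ship[0->1]=1 prod=3 -> [16 7 2 2]
Step 7: demand=3,sold=2 ship[2->3]=2 ship[1->2]=1 ship[0->1]=1 prod=3 -> [18 7 1 2]
Step 8: demand=3,sold=2 ship[2->3]=1 ship[1->2]=1 ship[0->1]=1 prod=3 -> [20 7 1 1]
Step 9: demand=3,sold=1 ship[2->3]=1 ship[1->2]=1 ship[0->1]=1 prod=3 -> [22 7 1 1]
Step 10: demand=3,sold=1 ship[2->3]=1 ship[1->2]=1 ship[0->1]=1 prod=3 -> [24 7 1 1]
Step 11: demand=3,sold=1 ship[2->3]=1 ship[1->2]=1 ship[0->1]=1 prod=3 -> [26 7 1 1]
Step 12: demand=3,sold=1 ship[2->3]=1 ship[1->2]=1 ship[0->1]=1 prod=3 -> [28 7 1 1]
First stockout at step 7

7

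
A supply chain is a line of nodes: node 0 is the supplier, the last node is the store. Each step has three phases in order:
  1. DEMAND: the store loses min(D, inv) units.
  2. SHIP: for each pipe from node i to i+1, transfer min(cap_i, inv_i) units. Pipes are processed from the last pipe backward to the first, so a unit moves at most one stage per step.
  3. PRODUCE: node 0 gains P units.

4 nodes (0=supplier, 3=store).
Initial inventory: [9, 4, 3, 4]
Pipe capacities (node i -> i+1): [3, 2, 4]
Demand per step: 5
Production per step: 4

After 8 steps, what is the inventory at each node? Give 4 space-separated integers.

Step 1: demand=5,sold=4 ship[2->3]=3 ship[1->2]=2 ship[0->1]=3 prod=4 -> inv=[10 5 2 3]
Step 2: demand=5,sold=3 ship[2->3]=2 ship[1->2]=2 ship[0->1]=3 prod=4 -> inv=[11 6 2 2]
Step 3: demand=5,sold=2 ship[2->3]=2 ship[1->2]=2 ship[0->1]=3 prod=4 -> inv=[12 7 2 2]
Step 4: demand=5,sold=2 ship[2->3]=2 ship[1->2]=2 ship[0->1]=3 prod=4 -> inv=[13 8 2 2]
Step 5: demand=5,sold=2 ship[2->3]=2 ship[1->2]=2 ship[0->1]=3 prod=4 -> inv=[14 9 2 2]
Step 6: demand=5,sold=2 ship[2->3]=2 ship[1->2]=2 ship[0->1]=3 prod=4 -> inv=[15 10 2 2]
Step 7: demand=5,sold=2 ship[2->3]=2 ship[1->2]=2 ship[0->1]=3 prod=4 -> inv=[16 11 2 2]
Step 8: demand=5,sold=2 ship[2->3]=2 ship[1->2]=2 ship[0->1]=3 prod=4 -> inv=[17 12 2 2]

17 12 2 2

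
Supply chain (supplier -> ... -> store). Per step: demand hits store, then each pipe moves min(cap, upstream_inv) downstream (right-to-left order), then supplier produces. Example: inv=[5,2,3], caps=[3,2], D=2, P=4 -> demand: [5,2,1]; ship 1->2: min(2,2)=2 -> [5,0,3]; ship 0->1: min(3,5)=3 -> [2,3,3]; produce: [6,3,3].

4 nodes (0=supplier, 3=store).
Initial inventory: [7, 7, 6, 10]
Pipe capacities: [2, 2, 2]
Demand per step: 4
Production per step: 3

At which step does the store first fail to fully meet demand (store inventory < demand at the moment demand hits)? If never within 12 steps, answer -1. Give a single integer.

Step 1: demand=4,sold=4 ship[2->3]=2 ship[1->2]=2 ship[0->1]=2 prod=3 -> [8 7 6 8]
Step 2: demand=4,sold=4 ship[2->3]=2 ship[1->2]=2 ship[0->1]=2 prod=3 -> [9 7 6 6]
Step 3: demand=4,sold=4 ship[2->3]=2 ship[1->2]=2 ship[0->1]=2 prod=3 -> [10 7 6 4]
Step 4: demand=4,sold=4 ship[2->3]=2 ship[1->2]=2 ship[0->1]=2 prod=3 -> [11 7 6 2]
Step 5: demand=4,sold=2 ship[2->3]=2 ship[1->2]=2 ship[0->1]=2 prod=3 -> [12 7 6 2]
Step 6: demand=4,sold=2 ship[2->3]=2 ship[1->2]=2 ship[0->1]=2 prod=3 -> [13 7 6 2]
Step 7: demand=4,sold=2 ship[2->3]=2 ship[1->2]=2 ship[0->1]=2 prod=3 -> [14 7 6 2]
Step 8: demand=4,sold=2 ship[2->3]=2 ship[1->2]=2 ship[0->1]=2 prod=3 -> [15 7 6 2]
Step 9: demand=4,sold=2 ship[2->3]=2 ship[1->2]=2 ship[0->1]=2 prod=3 -> [16 7 6 2]
Step 10: demand=4,sold=2 ship[2->3]=2 ship[1->2]=2 ship[0->1]=2 prod=3 -> [17 7 6 2]
Step 11: demand=4,sold=2 ship[2->3]=2 ship[1->2]=2 ship[0->1]=2 prod=3 -> [18 7 6 2]
Step 12: demand=4,sold=2 ship[2->3]=2 ship[1->2]=2 ship[0->1]=2 prod=3 -> [19 7 6 2]
First stockout at step 5

5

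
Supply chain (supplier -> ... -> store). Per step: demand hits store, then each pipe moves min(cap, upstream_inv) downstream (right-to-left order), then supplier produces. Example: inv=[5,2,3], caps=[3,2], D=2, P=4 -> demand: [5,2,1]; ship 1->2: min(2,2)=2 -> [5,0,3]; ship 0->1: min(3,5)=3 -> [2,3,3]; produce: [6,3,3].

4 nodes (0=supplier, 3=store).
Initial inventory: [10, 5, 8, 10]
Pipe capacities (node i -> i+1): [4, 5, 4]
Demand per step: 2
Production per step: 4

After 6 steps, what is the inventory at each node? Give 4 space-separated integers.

Step 1: demand=2,sold=2 ship[2->3]=4 ship[1->2]=5 ship[0->1]=4 prod=4 -> inv=[10 4 9 12]
Step 2: demand=2,sold=2 ship[2->3]=4 ship[1->2]=4 ship[0->1]=4 prod=4 -> inv=[10 4 9 14]
Step 3: demand=2,sold=2 ship[2->3]=4 ship[1->2]=4 ship[0->1]=4 prod=4 -> inv=[10 4 9 16]
Step 4: demand=2,sold=2 ship[2->3]=4 ship[1->2]=4 ship[0->1]=4 prod=4 -> inv=[10 4 9 18]
Step 5: demand=2,sold=2 ship[2->3]=4 ship[1->2]=4 ship[0->1]=4 prod=4 -> inv=[10 4 9 20]
Step 6: demand=2,sold=2 ship[2->3]=4 ship[1->2]=4 ship[0->1]=4 prod=4 -> inv=[10 4 9 22]

10 4 9 22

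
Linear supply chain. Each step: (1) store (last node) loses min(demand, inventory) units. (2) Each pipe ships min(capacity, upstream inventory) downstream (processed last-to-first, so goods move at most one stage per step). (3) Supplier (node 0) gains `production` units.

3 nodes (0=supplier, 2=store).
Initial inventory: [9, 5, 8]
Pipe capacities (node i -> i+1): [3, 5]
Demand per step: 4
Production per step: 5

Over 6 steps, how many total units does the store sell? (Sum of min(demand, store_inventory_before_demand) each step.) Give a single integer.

Step 1: sold=4 (running total=4) -> [11 3 9]
Step 2: sold=4 (running total=8) -> [13 3 8]
Step 3: sold=4 (running total=12) -> [15 3 7]
Step 4: sold=4 (running total=16) -> [17 3 6]
Step 5: sold=4 (running total=20) -> [19 3 5]
Step 6: sold=4 (running total=24) -> [21 3 4]

Answer: 24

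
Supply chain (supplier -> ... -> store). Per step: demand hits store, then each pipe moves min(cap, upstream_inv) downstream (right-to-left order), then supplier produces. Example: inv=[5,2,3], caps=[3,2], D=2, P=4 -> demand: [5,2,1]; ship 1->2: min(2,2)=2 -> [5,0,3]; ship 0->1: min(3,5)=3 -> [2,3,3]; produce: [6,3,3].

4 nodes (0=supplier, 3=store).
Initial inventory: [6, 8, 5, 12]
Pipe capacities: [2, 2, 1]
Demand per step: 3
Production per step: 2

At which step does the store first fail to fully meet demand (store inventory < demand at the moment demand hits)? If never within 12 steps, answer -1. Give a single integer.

Step 1: demand=3,sold=3 ship[2->3]=1 ship[1->2]=2 ship[0->1]=2 prod=2 -> [6 8 6 10]
Step 2: demand=3,sold=3 ship[2->3]=1 ship[1->2]=2 ship[0->1]=2 prod=2 -> [6 8 7 8]
Step 3: demand=3,sold=3 ship[2->3]=1 ship[1->2]=2 ship[0->1]=2 prod=2 -> [6 8 8 6]
Step 4: demand=3,sold=3 ship[2->3]=1 ship[1->2]=2 ship[0->1]=2 prod=2 -> [6 8 9 4]
Step 5: demand=3,sold=3 ship[2->3]=1 ship[1->2]=2 ship[0->1]=2 prod=2 -> [6 8 10 2]
Step 6: demand=3,sold=2 ship[2->3]=1 ship[1->2]=2 ship[0->1]=2 prod=2 -> [6 8 11 1]
Step 7: demand=3,sold=1 ship[2->3]=1 ship[1->2]=2 ship[0->1]=2 prod=2 -> [6 8 12 1]
Step 8: demand=3,sold=1 ship[2->3]=1 ship[1->2]=2 ship[0->1]=2 prod=2 -> [6 8 13 1]
Step 9: demand=3,sold=1 ship[2->3]=1 ship[1->2]=2 ship[0->1]=2 prod=2 -> [6 8 14 1]
Step 10: demand=3,sold=1 ship[2->3]=1 ship[1->2]=2 ship[0->1]=2 prod=2 -> [6 8 15 1]
Step 11: demand=3,sold=1 ship[2->3]=1 ship[1->2]=2 ship[0->1]=2 prod=2 -> [6 8 16 1]
Step 12: demand=3,sold=1 ship[2->3]=1 ship[1->2]=2 ship[0->1]=2 prod=2 -> [6 8 17 1]
First stockout at step 6

6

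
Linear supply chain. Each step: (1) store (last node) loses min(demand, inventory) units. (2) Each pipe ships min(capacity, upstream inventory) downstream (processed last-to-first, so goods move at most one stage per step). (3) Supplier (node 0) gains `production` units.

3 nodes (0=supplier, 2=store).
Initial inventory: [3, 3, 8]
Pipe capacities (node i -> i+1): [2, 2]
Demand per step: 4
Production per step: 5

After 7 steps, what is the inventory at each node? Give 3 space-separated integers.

Step 1: demand=4,sold=4 ship[1->2]=2 ship[0->1]=2 prod=5 -> inv=[6 3 6]
Step 2: demand=4,sold=4 ship[1->2]=2 ship[0->1]=2 prod=5 -> inv=[9 3 4]
Step 3: demand=4,sold=4 ship[1->2]=2 ship[0->1]=2 prod=5 -> inv=[12 3 2]
Step 4: demand=4,sold=2 ship[1->2]=2 ship[0->1]=2 prod=5 -> inv=[15 3 2]
Step 5: demand=4,sold=2 ship[1->2]=2 ship[0->1]=2 prod=5 -> inv=[18 3 2]
Step 6: demand=4,sold=2 ship[1->2]=2 ship[0->1]=2 prod=5 -> inv=[21 3 2]
Step 7: demand=4,sold=2 ship[1->2]=2 ship[0->1]=2 prod=5 -> inv=[24 3 2]

24 3 2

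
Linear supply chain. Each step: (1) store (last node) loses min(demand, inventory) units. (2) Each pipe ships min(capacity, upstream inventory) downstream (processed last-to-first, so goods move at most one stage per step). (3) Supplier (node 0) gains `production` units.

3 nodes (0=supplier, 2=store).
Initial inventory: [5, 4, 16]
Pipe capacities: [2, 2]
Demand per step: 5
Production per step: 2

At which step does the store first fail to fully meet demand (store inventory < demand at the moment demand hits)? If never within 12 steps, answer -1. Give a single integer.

Step 1: demand=5,sold=5 ship[1->2]=2 ship[0->1]=2 prod=2 -> [5 4 13]
Step 2: demand=5,sold=5 ship[1->2]=2 ship[0->1]=2 prod=2 -> [5 4 10]
Step 3: demand=5,sold=5 ship[1->2]=2 ship[0->1]=2 prod=2 -> [5 4 7]
Step 4: demand=5,sold=5 ship[1->2]=2 ship[0->1]=2 prod=2 -> [5 4 4]
Step 5: demand=5,sold=4 ship[1->2]=2 ship[0->1]=2 prod=2 -> [5 4 2]
Step 6: demand=5,sold=2 ship[1->2]=2 ship[0->1]=2 prod=2 -> [5 4 2]
Step 7: demand=5,sold=2 ship[1->2]=2 ship[0->1]=2 prod=2 -> [5 4 2]
Step 8: demand=5,sold=2 ship[1->2]=2 ship[0->1]=2 prod=2 -> [5 4 2]
Step 9: demand=5,sold=2 ship[1->2]=2 ship[0->1]=2 prod=2 -> [5 4 2]
Step 10: demand=5,sold=2 ship[1->2]=2 ship[0->1]=2 prod=2 -> [5 4 2]
Step 11: demand=5,sold=2 ship[1->2]=2 ship[0->1]=2 prod=2 -> [5 4 2]
Step 12: demand=5,sold=2 ship[1->2]=2 ship[0->1]=2 prod=2 -> [5 4 2]
First stockout at step 5

5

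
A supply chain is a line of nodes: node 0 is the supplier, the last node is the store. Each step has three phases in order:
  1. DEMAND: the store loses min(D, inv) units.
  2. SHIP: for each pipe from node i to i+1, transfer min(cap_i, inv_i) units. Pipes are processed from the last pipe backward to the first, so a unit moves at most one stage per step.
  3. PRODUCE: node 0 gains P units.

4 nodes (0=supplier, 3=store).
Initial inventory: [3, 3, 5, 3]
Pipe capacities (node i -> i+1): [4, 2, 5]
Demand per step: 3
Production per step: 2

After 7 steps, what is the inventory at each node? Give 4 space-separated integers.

Step 1: demand=3,sold=3 ship[2->3]=5 ship[1->2]=2 ship[0->1]=3 prod=2 -> inv=[2 4 2 5]
Step 2: demand=3,sold=3 ship[2->3]=2 ship[1->2]=2 ship[0->1]=2 prod=2 -> inv=[2 4 2 4]
Step 3: demand=3,sold=3 ship[2->3]=2 ship[1->2]=2 ship[0->1]=2 prod=2 -> inv=[2 4 2 3]
Step 4: demand=3,sold=3 ship[2->3]=2 ship[1->2]=2 ship[0->1]=2 prod=2 -> inv=[2 4 2 2]
Step 5: demand=3,sold=2 ship[2->3]=2 ship[1->2]=2 ship[0->1]=2 prod=2 -> inv=[2 4 2 2]
Step 6: demand=3,sold=2 ship[2->3]=2 ship[1->2]=2 ship[0->1]=2 prod=2 -> inv=[2 4 2 2]
Step 7: demand=3,sold=2 ship[2->3]=2 ship[1->2]=2 ship[0->1]=2 prod=2 -> inv=[2 4 2 2]

2 4 2 2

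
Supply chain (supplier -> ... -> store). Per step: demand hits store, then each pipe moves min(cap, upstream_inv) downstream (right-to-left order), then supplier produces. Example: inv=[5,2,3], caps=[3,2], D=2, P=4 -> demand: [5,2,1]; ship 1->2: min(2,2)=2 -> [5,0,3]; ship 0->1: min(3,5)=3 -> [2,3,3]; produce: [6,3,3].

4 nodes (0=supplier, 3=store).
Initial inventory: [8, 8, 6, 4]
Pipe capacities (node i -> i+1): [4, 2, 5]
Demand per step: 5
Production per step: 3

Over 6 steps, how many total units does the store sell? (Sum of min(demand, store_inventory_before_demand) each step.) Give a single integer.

Answer: 18

Derivation:
Step 1: sold=4 (running total=4) -> [7 10 3 5]
Step 2: sold=5 (running total=9) -> [6 12 2 3]
Step 3: sold=3 (running total=12) -> [5 14 2 2]
Step 4: sold=2 (running total=14) -> [4 16 2 2]
Step 5: sold=2 (running total=16) -> [3 18 2 2]
Step 6: sold=2 (running total=18) -> [3 19 2 2]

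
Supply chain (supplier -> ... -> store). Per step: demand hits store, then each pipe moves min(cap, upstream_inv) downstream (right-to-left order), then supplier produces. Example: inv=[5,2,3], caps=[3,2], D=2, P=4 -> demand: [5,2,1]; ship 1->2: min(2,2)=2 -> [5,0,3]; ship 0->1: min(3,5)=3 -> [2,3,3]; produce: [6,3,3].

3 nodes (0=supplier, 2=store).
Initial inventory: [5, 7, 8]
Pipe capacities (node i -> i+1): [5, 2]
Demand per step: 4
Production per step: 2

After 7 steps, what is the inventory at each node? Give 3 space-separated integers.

Step 1: demand=4,sold=4 ship[1->2]=2 ship[0->1]=5 prod=2 -> inv=[2 10 6]
Step 2: demand=4,sold=4 ship[1->2]=2 ship[0->1]=2 prod=2 -> inv=[2 10 4]
Step 3: demand=4,sold=4 ship[1->2]=2 ship[0->1]=2 prod=2 -> inv=[2 10 2]
Step 4: demand=4,sold=2 ship[1->2]=2 ship[0->1]=2 prod=2 -> inv=[2 10 2]
Step 5: demand=4,sold=2 ship[1->2]=2 ship[0->1]=2 prod=2 -> inv=[2 10 2]
Step 6: demand=4,sold=2 ship[1->2]=2 ship[0->1]=2 prod=2 -> inv=[2 10 2]
Step 7: demand=4,sold=2 ship[1->2]=2 ship[0->1]=2 prod=2 -> inv=[2 10 2]

2 10 2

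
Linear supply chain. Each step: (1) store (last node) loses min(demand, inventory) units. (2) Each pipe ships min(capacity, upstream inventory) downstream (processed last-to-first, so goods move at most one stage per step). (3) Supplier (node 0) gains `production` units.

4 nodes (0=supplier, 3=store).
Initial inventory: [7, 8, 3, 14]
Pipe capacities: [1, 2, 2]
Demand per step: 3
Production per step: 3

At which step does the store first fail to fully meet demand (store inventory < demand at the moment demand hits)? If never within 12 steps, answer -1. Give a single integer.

Step 1: demand=3,sold=3 ship[2->3]=2 ship[1->2]=2 ship[0->1]=1 prod=3 -> [9 7 3 13]
Step 2: demand=3,sold=3 ship[2->3]=2 ship[1->2]=2 ship[0->1]=1 prod=3 -> [11 6 3 12]
Step 3: demand=3,sold=3 ship[2->3]=2 ship[1->2]=2 ship[0->1]=1 prod=3 -> [13 5 3 11]
Step 4: demand=3,sold=3 ship[2->3]=2 ship[1->2]=2 ship[0->1]=1 prod=3 -> [15 4 3 10]
Step 5: demand=3,sold=3 ship[2->3]=2 ship[1->2]=2 ship[0->1]=1 prod=3 -> [17 3 3 9]
Step 6: demand=3,sold=3 ship[2->3]=2 ship[1->2]=2 ship[0->1]=1 prod=3 -> [19 2 3 8]
Step 7: demand=3,sold=3 ship[2->3]=2 ship[1->2]=2 ship[0->1]=1 prod=3 -> [21 1 3 7]
Step 8: demand=3,sold=3 ship[2->3]=2 ship[1->2]=1 ship[0->1]=1 prod=3 -> [23 1 2 6]
Step 9: demand=3,sold=3 ship[2->3]=2 ship[1->2]=1 ship[0->1]=1 prod=3 -> [25 1 1 5]
Step 10: demand=3,sold=3 ship[2->3]=1 ship[1->2]=1 ship[0->1]=1 prod=3 -> [27 1 1 3]
Step 11: demand=3,sold=3 ship[2->3]=1 ship[1->2]=1 ship[0->1]=1 prod=3 -> [29 1 1 1]
Step 12: demand=3,sold=1 ship[2->3]=1 ship[1->2]=1 ship[0->1]=1 prod=3 -> [31 1 1 1]
First stockout at step 12

12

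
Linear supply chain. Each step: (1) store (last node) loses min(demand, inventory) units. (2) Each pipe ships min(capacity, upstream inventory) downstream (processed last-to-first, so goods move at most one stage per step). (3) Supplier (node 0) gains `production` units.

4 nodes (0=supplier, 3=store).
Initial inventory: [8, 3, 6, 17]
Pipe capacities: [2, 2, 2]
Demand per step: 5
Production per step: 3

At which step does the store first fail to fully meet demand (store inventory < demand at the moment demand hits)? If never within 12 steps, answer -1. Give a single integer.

Step 1: demand=5,sold=5 ship[2->3]=2 ship[1->2]=2 ship[0->1]=2 prod=3 -> [9 3 6 14]
Step 2: demand=5,sold=5 ship[2->3]=2 ship[1->2]=2 ship[0->1]=2 prod=3 -> [10 3 6 11]
Step 3: demand=5,sold=5 ship[2->3]=2 ship[1->2]=2 ship[0->1]=2 prod=3 -> [11 3 6 8]
Step 4: demand=5,sold=5 ship[2->3]=2 ship[1->2]=2 ship[0->1]=2 prod=3 -> [12 3 6 5]
Step 5: demand=5,sold=5 ship[2->3]=2 ship[1->2]=2 ship[0->1]=2 prod=3 -> [13 3 6 2]
Step 6: demand=5,sold=2 ship[2->3]=2 ship[1->2]=2 ship[0->1]=2 prod=3 -> [14 3 6 2]
Step 7: demand=5,sold=2 ship[2->3]=2 ship[1->2]=2 ship[0->1]=2 prod=3 -> [15 3 6 2]
Step 8: demand=5,sold=2 ship[2->3]=2 ship[1->2]=2 ship[0->1]=2 prod=3 -> [16 3 6 2]
Step 9: demand=5,sold=2 ship[2->3]=2 ship[1->2]=2 ship[0->1]=2 prod=3 -> [17 3 6 2]
Step 10: demand=5,sold=2 ship[2->3]=2 ship[1->2]=2 ship[0->1]=2 prod=3 -> [18 3 6 2]
Step 11: demand=5,sold=2 ship[2->3]=2 ship[1->2]=2 ship[0->1]=2 prod=3 -> [19 3 6 2]
Step 12: demand=5,sold=2 ship[2->3]=2 ship[1->2]=2 ship[0->1]=2 prod=3 -> [20 3 6 2]
First stockout at step 6

6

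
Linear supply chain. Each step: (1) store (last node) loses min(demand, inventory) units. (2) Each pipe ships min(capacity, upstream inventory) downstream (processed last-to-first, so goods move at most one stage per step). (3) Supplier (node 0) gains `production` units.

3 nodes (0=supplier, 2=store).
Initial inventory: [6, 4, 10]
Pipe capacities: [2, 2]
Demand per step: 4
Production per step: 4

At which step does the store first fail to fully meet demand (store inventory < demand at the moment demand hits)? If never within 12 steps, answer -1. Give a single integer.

Step 1: demand=4,sold=4 ship[1->2]=2 ship[0->1]=2 prod=4 -> [8 4 8]
Step 2: demand=4,sold=4 ship[1->2]=2 ship[0->1]=2 prod=4 -> [10 4 6]
Step 3: demand=4,sold=4 ship[1->2]=2 ship[0->1]=2 prod=4 -> [12 4 4]
Step 4: demand=4,sold=4 ship[1->2]=2 ship[0->1]=2 prod=4 -> [14 4 2]
Step 5: demand=4,sold=2 ship[1->2]=2 ship[0->1]=2 prod=4 -> [16 4 2]
Step 6: demand=4,sold=2 ship[1->2]=2 ship[0->1]=2 prod=4 -> [18 4 2]
Step 7: demand=4,sold=2 ship[1->2]=2 ship[0->1]=2 prod=4 -> [20 4 2]
Step 8: demand=4,sold=2 ship[1->2]=2 ship[0->1]=2 prod=4 -> [22 4 2]
Step 9: demand=4,sold=2 ship[1->2]=2 ship[0->1]=2 prod=4 -> [24 4 2]
Step 10: demand=4,sold=2 ship[1->2]=2 ship[0->1]=2 prod=4 -> [26 4 2]
Step 11: demand=4,sold=2 ship[1->2]=2 ship[0->1]=2 prod=4 -> [28 4 2]
Step 12: demand=4,sold=2 ship[1->2]=2 ship[0->1]=2 prod=4 -> [30 4 2]
First stockout at step 5

5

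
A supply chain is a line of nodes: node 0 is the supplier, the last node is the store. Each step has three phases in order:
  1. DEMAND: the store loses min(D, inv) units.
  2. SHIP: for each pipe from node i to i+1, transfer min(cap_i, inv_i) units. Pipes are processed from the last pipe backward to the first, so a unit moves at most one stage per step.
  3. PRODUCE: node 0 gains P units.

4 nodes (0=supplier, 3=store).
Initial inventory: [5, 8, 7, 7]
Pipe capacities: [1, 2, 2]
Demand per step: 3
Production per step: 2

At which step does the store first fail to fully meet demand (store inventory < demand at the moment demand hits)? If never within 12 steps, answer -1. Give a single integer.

Step 1: demand=3,sold=3 ship[2->3]=2 ship[1->2]=2 ship[0->1]=1 prod=2 -> [6 7 7 6]
Step 2: demand=3,sold=3 ship[2->3]=2 ship[1->2]=2 ship[0->1]=1 prod=2 -> [7 6 7 5]
Step 3: demand=3,sold=3 ship[2->3]=2 ship[1->2]=2 ship[0->1]=1 prod=2 -> [8 5 7 4]
Step 4: demand=3,sold=3 ship[2->3]=2 ship[1->2]=2 ship[0->1]=1 prod=2 -> [9 4 7 3]
Step 5: demand=3,sold=3 ship[2->3]=2 ship[1->2]=2 ship[0->1]=1 prod=2 -> [10 3 7 2]
Step 6: demand=3,sold=2 ship[2->3]=2 ship[1->2]=2 ship[0->1]=1 prod=2 -> [11 2 7 2]
Step 7: demand=3,sold=2 ship[2->3]=2 ship[1->2]=2 ship[0->1]=1 prod=2 -> [12 1 7 2]
Step 8: demand=3,sold=2 ship[2->3]=2 ship[1->2]=1 ship[0->1]=1 prod=2 -> [13 1 6 2]
Step 9: demand=3,sold=2 ship[2->3]=2 ship[1->2]=1 ship[0->1]=1 prod=2 -> [14 1 5 2]
Step 10: demand=3,sold=2 ship[2->3]=2 ship[1->2]=1 ship[0->1]=1 prod=2 -> [15 1 4 2]
Step 11: demand=3,sold=2 ship[2->3]=2 ship[1->2]=1 ship[0->1]=1 prod=2 -> [16 1 3 2]
Step 12: demand=3,sold=2 ship[2->3]=2 ship[1->2]=1 ship[0->1]=1 prod=2 -> [17 1 2 2]
First stockout at step 6

6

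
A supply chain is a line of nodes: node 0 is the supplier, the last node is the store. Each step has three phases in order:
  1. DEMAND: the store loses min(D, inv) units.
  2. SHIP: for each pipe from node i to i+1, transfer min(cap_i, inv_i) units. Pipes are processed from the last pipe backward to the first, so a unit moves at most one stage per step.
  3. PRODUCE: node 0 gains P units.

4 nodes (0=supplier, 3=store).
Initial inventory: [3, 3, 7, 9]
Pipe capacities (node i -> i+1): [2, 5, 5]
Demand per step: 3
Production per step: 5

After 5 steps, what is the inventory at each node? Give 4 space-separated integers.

Step 1: demand=3,sold=3 ship[2->3]=5 ship[1->2]=3 ship[0->1]=2 prod=5 -> inv=[6 2 5 11]
Step 2: demand=3,sold=3 ship[2->3]=5 ship[1->2]=2 ship[0->1]=2 prod=5 -> inv=[9 2 2 13]
Step 3: demand=3,sold=3 ship[2->3]=2 ship[1->2]=2 ship[0->1]=2 prod=5 -> inv=[12 2 2 12]
Step 4: demand=3,sold=3 ship[2->3]=2 ship[1->2]=2 ship[0->1]=2 prod=5 -> inv=[15 2 2 11]
Step 5: demand=3,sold=3 ship[2->3]=2 ship[1->2]=2 ship[0->1]=2 prod=5 -> inv=[18 2 2 10]

18 2 2 10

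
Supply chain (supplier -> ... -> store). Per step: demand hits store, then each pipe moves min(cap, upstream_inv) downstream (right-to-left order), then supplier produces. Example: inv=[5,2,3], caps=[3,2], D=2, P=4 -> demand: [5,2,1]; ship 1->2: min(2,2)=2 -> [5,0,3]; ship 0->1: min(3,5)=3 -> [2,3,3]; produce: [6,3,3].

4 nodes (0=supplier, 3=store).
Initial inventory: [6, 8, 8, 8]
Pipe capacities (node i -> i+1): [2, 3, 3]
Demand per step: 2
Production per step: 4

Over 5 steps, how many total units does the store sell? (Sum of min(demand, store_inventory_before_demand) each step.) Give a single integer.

Answer: 10

Derivation:
Step 1: sold=2 (running total=2) -> [8 7 8 9]
Step 2: sold=2 (running total=4) -> [10 6 8 10]
Step 3: sold=2 (running total=6) -> [12 5 8 11]
Step 4: sold=2 (running total=8) -> [14 4 8 12]
Step 5: sold=2 (running total=10) -> [16 3 8 13]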